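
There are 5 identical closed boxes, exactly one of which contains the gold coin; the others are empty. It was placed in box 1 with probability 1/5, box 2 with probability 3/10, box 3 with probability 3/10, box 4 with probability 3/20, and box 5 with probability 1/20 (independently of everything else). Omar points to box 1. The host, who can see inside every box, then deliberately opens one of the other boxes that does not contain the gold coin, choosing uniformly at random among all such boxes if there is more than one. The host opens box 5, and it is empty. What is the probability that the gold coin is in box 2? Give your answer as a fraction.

1/3

Condition on the true location of the gold coin.
If it is in box 1 (prior 1/5): the host has 4 equally likely choices, so probability 1/4; weight (1/5)·(1/4) = 1/20.
If it is in either of boxes 2 and 3 (prior 3/10 each): the host has 3 equally likely choices, so probability 1/3; weight (3/10)·(1/3) = 1/10 each.
If it is in box 4 (prior 3/20): the host has 3 equally likely choices, so probability 1/3; weight (3/20)·(1/3) = 1/20.
If it is in box 5 (prior 1/20): the host opened box 5, so this case is ruled out; weight (1/20)·0 = 0.
The weights sum to 3/10.
So P(the gold coin in box 2 | the host opened box 5) = (1/10) / (3/10) = 1/3.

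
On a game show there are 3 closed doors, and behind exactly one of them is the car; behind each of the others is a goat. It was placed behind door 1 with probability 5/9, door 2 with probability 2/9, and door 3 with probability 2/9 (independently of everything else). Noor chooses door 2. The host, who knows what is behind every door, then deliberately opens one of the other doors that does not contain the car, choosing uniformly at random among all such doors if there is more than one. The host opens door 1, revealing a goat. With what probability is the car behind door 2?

1/3

Apply Bayes' rule, conditioning on where the car actually is.
If it is behind door 1 (prior 5/9): the host opened door 1, so this case is ruled out; weight (5/9)·0 = 0.
If it is behind door 2 (prior 2/9): the host has 2 equally likely choices, so probability 1/2; weight (2/9)·(1/2) = 1/9.
If it is behind door 3 (prior 2/9): the host has no choice, probability 1; weight (2/9)·1 = 2/9.
The weights sum to 1/3.
So P(the car behind door 2 | the host opened door 1) = (1/9) / (1/3) = 1/3.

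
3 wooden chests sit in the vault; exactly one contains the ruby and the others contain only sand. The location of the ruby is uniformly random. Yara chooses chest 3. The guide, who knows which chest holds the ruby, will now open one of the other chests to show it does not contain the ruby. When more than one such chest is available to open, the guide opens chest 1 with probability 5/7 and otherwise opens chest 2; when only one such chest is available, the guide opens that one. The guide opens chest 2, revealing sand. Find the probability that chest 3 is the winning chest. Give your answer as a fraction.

Consider each possible location of the ruby in turn.
If it is in chest 1 (prior 1/3): only chest 2 is available, probability 1; weight (1/3)·1 = 1/3.
If it is in chest 2 (prior 1/3): the guide opened chest 2, so this case is ruled out; weight (1/3)·0 = 0.
If it is in chest 3 (prior 1/3): chest 1 is available but not opened, probability 2/7; weight (1/3)·(2/7) = 2/21.
The weights sum to 3/7.
So P(the ruby in chest 3 | the guide opened chest 2) = (2/21) / (3/7) = 2/9.

2/9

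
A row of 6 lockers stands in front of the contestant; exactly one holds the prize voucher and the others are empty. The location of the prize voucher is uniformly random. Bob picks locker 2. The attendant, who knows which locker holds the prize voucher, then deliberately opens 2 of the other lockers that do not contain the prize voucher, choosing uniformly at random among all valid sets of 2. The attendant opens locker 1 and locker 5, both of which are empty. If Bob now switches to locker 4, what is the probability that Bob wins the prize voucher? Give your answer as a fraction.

Consider each possible location of the prize voucher in turn.
If it is in either of lockers 1 and 5 (prior 1/6 each): that locker was opened and seen not to hold the prize — ruled out; weight (1/6)·0 = 0 each.
If it is in locker 2 (prior 1/6): the attendant has 10 equally likely choices, so probability 1/10; weight (1/6)·(1/10) = 1/60.
If it is in any of lockers 3, 4, and 6 (prior 1/6 each): the attendant has 6 equally likely choices, so probability 1/6; weight (1/6)·(1/6) = 1/36 each.
The weights sum to 1/10.
So P(the prize voucher in locker 4 | the attendant opened locker 1 and locker 5) = (1/36) / (1/10) = 5/18.

5/18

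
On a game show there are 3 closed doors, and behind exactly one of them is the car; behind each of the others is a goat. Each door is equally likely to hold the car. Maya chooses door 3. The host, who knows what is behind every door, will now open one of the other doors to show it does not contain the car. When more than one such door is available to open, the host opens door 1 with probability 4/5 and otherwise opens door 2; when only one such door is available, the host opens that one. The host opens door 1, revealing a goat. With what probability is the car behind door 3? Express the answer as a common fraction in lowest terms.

4/9

Condition on the true location of the car.
If it is behind door 1 (prior 1/3): the host opened door 1, so this case is ruled out; weight (1/3)·0 = 0.
If it is behind door 2 (prior 1/3): only door 1 is available, probability 1; weight (1/3)·1 = 1/3.
If it is behind door 3 (prior 1/3): door 1 is available, opened with probability 4/5; weight (1/3)·(4/5) = 4/15.
The weights sum to 3/5.
So P(the car behind door 3 | the host opened door 1) = (4/15) / (3/5) = 4/9.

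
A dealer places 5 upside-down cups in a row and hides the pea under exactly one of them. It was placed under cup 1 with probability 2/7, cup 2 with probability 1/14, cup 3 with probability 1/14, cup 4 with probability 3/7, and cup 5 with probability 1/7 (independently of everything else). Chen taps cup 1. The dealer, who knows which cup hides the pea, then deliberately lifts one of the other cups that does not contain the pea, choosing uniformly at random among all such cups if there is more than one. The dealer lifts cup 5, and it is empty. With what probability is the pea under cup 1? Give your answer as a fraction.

Apply Bayes' rule, conditioning on where the pea actually is.
If it is under cup 1 (prior 2/7): the dealer has 4 equally likely choices, so probability 1/4; weight (2/7)·(1/4) = 1/14.
If it is under either of cups 2 and 3 (prior 1/14 each): the dealer has 3 equally likely choices, so probability 1/3; weight (1/14)·(1/3) = 1/42 each.
If it is under cup 4 (prior 3/7): the dealer has 3 equally likely choices, so probability 1/3; weight (3/7)·(1/3) = 1/7.
If it is under cup 5 (prior 1/7): the dealer opened cup 5, so this case is ruled out; weight (1/7)·0 = 0.
The weights sum to 11/42.
So P(the pea under cup 1 | the dealer opened cup 5) = (1/14) / (11/42) = 3/11.

3/11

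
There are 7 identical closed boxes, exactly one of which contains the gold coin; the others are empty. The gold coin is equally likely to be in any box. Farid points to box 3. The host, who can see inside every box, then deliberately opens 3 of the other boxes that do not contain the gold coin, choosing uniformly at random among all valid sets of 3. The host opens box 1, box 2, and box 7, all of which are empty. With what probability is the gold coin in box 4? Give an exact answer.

2/7

Consider each possible location of the gold coin in turn.
If it is in any of boxes 1, 2, and 7 (prior 1/7 each): that box was opened and seen not to hold the prize — ruled out; weight (1/7)·0 = 0 each.
If it is in box 3 (prior 1/7): the host has 20 equally likely choices, so probability 1/20; weight (1/7)·(1/20) = 1/140.
If it is in any of boxes 4, 5, and 6 (prior 1/7 each): the host has 10 equally likely choices, so probability 1/10; weight (1/7)·(1/10) = 1/70 each.
The weights sum to 1/20.
So P(the gold coin in box 4 | the host opened box 1, box 2, and box 7) = (1/70) / (1/20) = 2/7.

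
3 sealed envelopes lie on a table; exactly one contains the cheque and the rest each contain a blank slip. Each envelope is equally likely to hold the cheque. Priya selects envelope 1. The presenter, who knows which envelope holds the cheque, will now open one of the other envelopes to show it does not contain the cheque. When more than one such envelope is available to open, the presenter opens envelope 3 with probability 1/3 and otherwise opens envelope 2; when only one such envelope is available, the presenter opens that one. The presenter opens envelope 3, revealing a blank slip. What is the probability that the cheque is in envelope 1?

1/4

Condition on the true location of the cheque.
If it is in envelope 1 (prior 1/3): envelope 3 is available, opened with probability 1/3; weight (1/3)·(1/3) = 1/9.
If it is in envelope 2 (prior 1/3): only envelope 3 is available, probability 1; weight (1/3)·1 = 1/3.
If it is in envelope 3 (prior 1/3): the presenter opened envelope 3, so this case is ruled out; weight (1/3)·0 = 0.
The weights sum to 4/9.
So P(the cheque in envelope 1 | the presenter opened envelope 3) = (1/9) / (4/9) = 1/4.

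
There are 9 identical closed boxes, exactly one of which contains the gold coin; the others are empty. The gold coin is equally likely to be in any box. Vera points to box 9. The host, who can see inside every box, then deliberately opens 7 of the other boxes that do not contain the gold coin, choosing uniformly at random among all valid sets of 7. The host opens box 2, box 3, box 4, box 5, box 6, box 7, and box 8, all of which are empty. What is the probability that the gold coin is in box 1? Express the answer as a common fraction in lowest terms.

Consider each possible location of the gold coin in turn.
If it is in box 1 (prior 1/9): the host has no choice, probability 1; weight (1/9)·1 = 1/9.
If it is in any of boxes 2, 3, 4, 5, 6, 7, and 8 (prior 1/9 each): that box was opened and seen not to hold the prize — ruled out; weight (1/9)·0 = 0 each.
If it is in box 9 (prior 1/9): the host has 8 equally likely choices, so probability 1/8; weight (1/9)·(1/8) = 1/72.
The weights sum to 1/8.
So P(the gold coin in box 1 | the host opened box 2, box 3, box 4, box 5, box 6, box 7, and box 8) = (1/9) / (1/8) = 8/9.

8/9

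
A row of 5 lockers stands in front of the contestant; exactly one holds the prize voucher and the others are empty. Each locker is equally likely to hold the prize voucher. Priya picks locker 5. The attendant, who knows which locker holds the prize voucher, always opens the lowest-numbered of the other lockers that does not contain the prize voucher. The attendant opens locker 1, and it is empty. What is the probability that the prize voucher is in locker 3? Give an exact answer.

1/4

Apply Bayes' rule, conditioning on where the prize voucher actually is.
If it is in locker 1 (prior 1/5): the attendant opened locker 1, so this case is ruled out; weight (1/5)·0 = 0.
If it is in any of lockers 2, 3, 4, and 5 (prior 1/5 each): locker 1 is the lowest-numbered option available, probability 1; weight (1/5)·1 = 1/5 each.
The weights sum to 4/5.
So P(the prize voucher in locker 3 | the attendant opened locker 1) = (1/5) / (4/5) = 1/4.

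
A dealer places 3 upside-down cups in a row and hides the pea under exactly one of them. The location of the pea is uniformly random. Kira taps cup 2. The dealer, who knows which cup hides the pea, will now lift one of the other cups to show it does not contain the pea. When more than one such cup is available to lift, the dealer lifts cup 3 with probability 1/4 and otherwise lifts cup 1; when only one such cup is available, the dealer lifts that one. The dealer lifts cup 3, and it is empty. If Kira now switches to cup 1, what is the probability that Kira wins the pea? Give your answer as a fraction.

4/5

Condition on the true location of the pea.
If it is under cup 1 (prior 1/3): only cup 3 is available, probability 1; weight (1/3)·1 = 1/3.
If it is under cup 2 (prior 1/3): cup 3 is available, opened with probability 1/4; weight (1/3)·(1/4) = 1/12.
If it is under cup 3 (prior 1/3): the dealer opened cup 3, so this case is ruled out; weight (1/3)·0 = 0.
The weights sum to 5/12.
So P(the pea under cup 1 | the dealer opened cup 3) = (1/3) / (5/12) = 4/5.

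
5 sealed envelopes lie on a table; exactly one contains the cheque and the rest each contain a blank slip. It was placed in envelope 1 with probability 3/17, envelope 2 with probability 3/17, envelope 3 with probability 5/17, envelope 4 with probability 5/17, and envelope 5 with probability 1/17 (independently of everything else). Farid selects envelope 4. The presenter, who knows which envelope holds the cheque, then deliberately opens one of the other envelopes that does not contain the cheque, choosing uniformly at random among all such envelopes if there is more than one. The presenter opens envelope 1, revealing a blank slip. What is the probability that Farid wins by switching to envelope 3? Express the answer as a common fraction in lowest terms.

20/51

Apply Bayes' rule, conditioning on where the cheque actually is.
If it is in envelope 1 (prior 3/17): the presenter opened envelope 1, so this case is ruled out; weight (3/17)·0 = 0.
If it is in envelope 2 (prior 3/17): the presenter has 3 equally likely choices, so probability 1/3; weight (3/17)·(1/3) = 1/17.
If it is in envelope 3 (prior 5/17): the presenter has 3 equally likely choices, so probability 1/3; weight (5/17)·(1/3) = 5/51.
If it is in envelope 4 (prior 5/17): the presenter has 4 equally likely choices, so probability 1/4; weight (5/17)·(1/4) = 5/68.
If it is in envelope 5 (prior 1/17): the presenter has 3 equally likely choices, so probability 1/3; weight (1/17)·(1/3) = 1/51.
The weights sum to 1/4.
So P(the cheque in envelope 3 | the presenter opened envelope 1) = (5/51) / (1/4) = 20/51.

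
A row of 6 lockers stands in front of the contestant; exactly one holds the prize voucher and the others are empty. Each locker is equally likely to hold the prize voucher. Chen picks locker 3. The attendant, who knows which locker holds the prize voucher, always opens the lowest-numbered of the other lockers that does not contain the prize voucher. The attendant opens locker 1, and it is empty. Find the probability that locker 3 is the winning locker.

1/5

Apply Bayes' rule, conditioning on where the prize voucher actually is.
If it is in locker 1 (prior 1/6): the attendant opened locker 1, so this case is ruled out; weight (1/6)·0 = 0.
If it is in any of lockers 2, 3, 4, 5, and 6 (prior 1/6 each): locker 1 is the lowest-numbered option available, probability 1; weight (1/6)·1 = 1/6 each.
The weights sum to 5/6.
So P(the prize voucher in locker 3 | the attendant opened locker 1) = (1/6) / (5/6) = 1/5.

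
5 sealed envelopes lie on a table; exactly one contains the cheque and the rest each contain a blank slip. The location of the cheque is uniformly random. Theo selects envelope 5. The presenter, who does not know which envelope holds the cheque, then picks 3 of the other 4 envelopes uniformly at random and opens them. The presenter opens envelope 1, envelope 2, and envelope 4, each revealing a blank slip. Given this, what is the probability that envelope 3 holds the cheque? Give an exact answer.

Condition on the true location of the cheque.
If it is in any of envelopes 1, 2, and 4 (prior 1/5 each): that envelope was opened and seen not to hold the prize — ruled out; weight (1/5)·0 = 0 each.
If it is in either of envelopes 3 and 5 (prior 1/5 each): the presenter picks exactly this set with probability 1/4 regardless, and none is the prize; weight (1/5)·(1/4) = 1/20 each.
The weights sum to 1/10.
So P(the cheque in envelope 3 | the presenter opened envelope 1, envelope 2, and envelope 4) = (1/20) / (1/10) = 1/2.

1/2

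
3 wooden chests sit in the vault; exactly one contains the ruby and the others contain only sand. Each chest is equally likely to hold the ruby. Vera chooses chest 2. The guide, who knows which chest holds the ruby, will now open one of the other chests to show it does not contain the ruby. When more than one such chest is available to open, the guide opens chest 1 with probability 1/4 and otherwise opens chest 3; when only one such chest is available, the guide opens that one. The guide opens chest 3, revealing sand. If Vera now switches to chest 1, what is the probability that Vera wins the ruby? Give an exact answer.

Consider each possible location of the ruby in turn.
If it is in chest 1 (prior 1/3): only chest 3 is available, probability 1; weight (1/3)·1 = 1/3.
If it is in chest 2 (prior 1/3): chest 1 is available but not opened, probability 3/4; weight (1/3)·(3/4) = 1/4.
If it is in chest 3 (prior 1/3): the guide opened chest 3, so this case is ruled out; weight (1/3)·0 = 0.
The weights sum to 7/12.
So P(the ruby in chest 1 | the guide opened chest 3) = (1/3) / (7/12) = 4/7.

4/7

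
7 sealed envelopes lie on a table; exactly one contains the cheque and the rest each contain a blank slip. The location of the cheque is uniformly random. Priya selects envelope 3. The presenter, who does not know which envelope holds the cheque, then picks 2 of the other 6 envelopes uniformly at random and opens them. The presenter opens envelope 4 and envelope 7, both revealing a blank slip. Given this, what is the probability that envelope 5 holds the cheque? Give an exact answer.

1/5

Because the presenter chose which envelopes to open without knowing where the cheque is, the choice is independent of the prize location. Learning that none of the 2 opened envelopes holds the cheque simply rules out those 2 locations and leaves the remaining 5 envelopes still equally likely by symmetry.
So P(the cheque in envelope 5) = 1/5.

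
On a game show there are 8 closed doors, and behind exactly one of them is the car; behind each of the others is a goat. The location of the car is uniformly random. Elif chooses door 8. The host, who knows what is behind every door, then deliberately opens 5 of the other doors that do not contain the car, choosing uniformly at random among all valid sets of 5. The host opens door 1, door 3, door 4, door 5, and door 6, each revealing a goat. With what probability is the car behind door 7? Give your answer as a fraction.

7/16

Apply Bayes' rule, conditioning on where the car actually is.
If it is behind any of doors 1, 3, 4, 5, and 6 (prior 1/8 each): that door was opened and seen not to hold the prize — ruled out; weight (1/8)·0 = 0 each.
If it is behind either of doors 2 and 7 (prior 1/8 each): the host has 6 equally likely choices, so probability 1/6; weight (1/8)·(1/6) = 1/48 each.
If it is behind door 8 (prior 1/8): the host has 21 equally likely choices, so probability 1/21; weight (1/8)·(1/21) = 1/168.
The weights sum to 1/21.
So P(the car behind door 7 | the host opened door 1, door 3, door 4, door 5, and door 6) = (1/48) / (1/21) = 7/16.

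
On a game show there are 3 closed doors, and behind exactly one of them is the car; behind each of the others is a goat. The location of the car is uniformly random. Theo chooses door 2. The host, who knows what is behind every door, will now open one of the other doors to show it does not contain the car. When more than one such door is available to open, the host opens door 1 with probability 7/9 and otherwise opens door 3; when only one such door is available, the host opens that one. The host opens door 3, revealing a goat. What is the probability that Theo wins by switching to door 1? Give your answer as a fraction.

Apply Bayes' rule, conditioning on where the car actually is.
If it is behind door 1 (prior 1/3): only door 3 is available, probability 1; weight (1/3)·1 = 1/3.
If it is behind door 2 (prior 1/3): door 1 is available but not opened, probability 2/9; weight (1/3)·(2/9) = 2/27.
If it is behind door 3 (prior 1/3): the host opened door 3, so this case is ruled out; weight (1/3)·0 = 0.
The weights sum to 11/27.
So P(the car behind door 1 | the host opened door 3) = (1/3) / (11/27) = 9/11.

9/11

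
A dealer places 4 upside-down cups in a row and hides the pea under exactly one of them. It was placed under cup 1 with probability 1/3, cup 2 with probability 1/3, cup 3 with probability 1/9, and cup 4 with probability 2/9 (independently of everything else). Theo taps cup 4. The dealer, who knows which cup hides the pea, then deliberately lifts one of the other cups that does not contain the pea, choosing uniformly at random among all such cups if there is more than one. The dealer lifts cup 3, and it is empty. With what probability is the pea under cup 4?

2/11

Consider each possible location of the pea in turn.
If it is under either of cups 1 and 2 (prior 1/3 each): the dealer has 2 equally likely choices, so probability 1/2; weight (1/3)·(1/2) = 1/6 each.
If it is under cup 3 (prior 1/9): the dealer opened cup 3, so this case is ruled out; weight (1/9)·0 = 0.
If it is under cup 4 (prior 2/9): the dealer has 3 equally likely choices, so probability 1/3; weight (2/9)·(1/3) = 2/27.
The weights sum to 11/27.
So P(the pea under cup 4 | the dealer opened cup 3) = (2/27) / (11/27) = 2/11.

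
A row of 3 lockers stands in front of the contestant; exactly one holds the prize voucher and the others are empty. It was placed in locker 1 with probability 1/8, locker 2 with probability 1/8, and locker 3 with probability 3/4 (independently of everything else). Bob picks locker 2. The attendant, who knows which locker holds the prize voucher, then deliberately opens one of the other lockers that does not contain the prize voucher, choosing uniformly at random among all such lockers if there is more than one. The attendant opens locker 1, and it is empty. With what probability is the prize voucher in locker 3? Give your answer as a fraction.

12/13

Condition on the true location of the prize voucher.
If it is in locker 1 (prior 1/8): the attendant opened locker 1, so this case is ruled out; weight (1/8)·0 = 0.
If it is in locker 2 (prior 1/8): the attendant has 2 equally likely choices, so probability 1/2; weight (1/8)·(1/2) = 1/16.
If it is in locker 3 (prior 3/4): the attendant has no choice, probability 1; weight (3/4)·1 = 3/4.
The weights sum to 13/16.
So P(the prize voucher in locker 3 | the attendant opened locker 1) = (3/4) / (13/16) = 12/13.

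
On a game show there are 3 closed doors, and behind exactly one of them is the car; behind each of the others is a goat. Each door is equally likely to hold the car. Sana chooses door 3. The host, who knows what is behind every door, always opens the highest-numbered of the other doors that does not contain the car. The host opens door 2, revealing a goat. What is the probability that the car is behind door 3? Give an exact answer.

1/2

Condition on the true location of the car.
If it is behind either of doors 1 and 3 (prior 1/3 each): door 2 is the highest-numbered option available, probability 1; weight (1/3)·1 = 1/3 each.
If it is behind door 2 (prior 1/3): the host opened door 2, so this case is ruled out; weight (1/3)·0 = 0.
The weights sum to 2/3.
So P(the car behind door 3 | the host opened door 2) = (1/3) / (2/3) = 1/2.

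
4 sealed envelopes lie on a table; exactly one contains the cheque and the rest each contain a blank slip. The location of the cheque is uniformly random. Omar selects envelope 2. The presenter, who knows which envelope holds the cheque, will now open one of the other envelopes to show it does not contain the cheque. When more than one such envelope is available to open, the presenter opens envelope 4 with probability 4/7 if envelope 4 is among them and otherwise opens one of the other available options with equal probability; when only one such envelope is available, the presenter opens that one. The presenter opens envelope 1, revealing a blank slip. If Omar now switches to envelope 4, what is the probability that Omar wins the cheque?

Condition on the true location of the cheque.
If it is in envelope 1 (prior 1/4): the presenter opened envelope 1, so this case is ruled out; weight (1/4)·0 = 0.
If it is in envelope 2 (prior 1/4): envelope 4 is available but not opened; envelope 1 gets probability (1 − 4/7)/2 = 3/14; weight (1/4)·(3/14) = 3/56.
If it is in envelope 3 (prior 1/4): envelope 4 is available but not opened, probability 3/7; weight (1/4)·(3/7) = 3/28.
If it is in envelope 4 (prior 1/4): envelope 4 holds the prize so is unavailable; the presenter chooses uniformly among the 2 others, probability 1/2; weight (1/4)·(1/2) = 1/8.
The weights sum to 2/7.
So P(the cheque in envelope 4 | the presenter opened envelope 1) = (1/8) / (2/7) = 7/16.

7/16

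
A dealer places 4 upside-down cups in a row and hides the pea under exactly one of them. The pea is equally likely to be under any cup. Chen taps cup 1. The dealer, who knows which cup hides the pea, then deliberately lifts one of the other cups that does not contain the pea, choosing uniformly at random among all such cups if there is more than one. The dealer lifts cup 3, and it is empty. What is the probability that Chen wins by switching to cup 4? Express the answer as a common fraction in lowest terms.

Apply Bayes' rule, conditioning on where the pea actually is.
If it is under cup 1 (prior 1/4): the dealer has 3 equally likely choices, so probability 1/3; weight (1/4)·(1/3) = 1/12.
If it is under either of cups 2 and 4 (prior 1/4 each): the dealer has 2 equally likely choices, so probability 1/2; weight (1/4)·(1/2) = 1/8 each.
If it is under cup 3 (prior 1/4): the dealer opened cup 3, so this case is ruled out; weight (1/4)·0 = 0.
The weights sum to 1/3.
So P(the pea under cup 4 | the dealer opened cup 3) = (1/8) / (1/3) = 3/8.

3/8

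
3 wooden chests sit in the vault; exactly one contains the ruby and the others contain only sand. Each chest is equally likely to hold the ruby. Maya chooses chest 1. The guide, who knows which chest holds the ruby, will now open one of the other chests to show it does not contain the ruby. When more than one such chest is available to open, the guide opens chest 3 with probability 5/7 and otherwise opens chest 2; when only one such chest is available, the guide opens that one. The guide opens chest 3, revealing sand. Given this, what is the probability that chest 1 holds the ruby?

Consider each possible location of the ruby in turn.
If it is in chest 1 (prior 1/3): chest 3 is available, opened with probability 5/7; weight (1/3)·(5/7) = 5/21.
If it is in chest 2 (prior 1/3): only chest 3 is available, probability 1; weight (1/3)·1 = 1/3.
If it is in chest 3 (prior 1/3): the guide opened chest 3, so this case is ruled out; weight (1/3)·0 = 0.
The weights sum to 4/7.
So P(the ruby in chest 1 | the guide opened chest 3) = (5/21) / (4/7) = 5/12.

5/12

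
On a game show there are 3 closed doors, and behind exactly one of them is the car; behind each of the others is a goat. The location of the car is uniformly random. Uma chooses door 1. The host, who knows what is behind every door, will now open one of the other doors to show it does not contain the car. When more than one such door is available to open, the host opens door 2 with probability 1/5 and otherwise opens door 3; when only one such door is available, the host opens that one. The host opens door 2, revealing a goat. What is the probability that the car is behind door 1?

Consider each possible location of the car in turn.
If it is behind door 1 (prior 1/3): door 2 is available, opened with probability 1/5; weight (1/3)·(1/5) = 1/15.
If it is behind door 2 (prior 1/3): the host opened door 2, so this case is ruled out; weight (1/3)·0 = 0.
If it is behind door 3 (prior 1/3): only door 2 is available, probability 1; weight (1/3)·1 = 1/3.
The weights sum to 2/5.
So P(the car behind door 1 | the host opened door 2) = (1/15) / (2/5) = 1/6.

1/6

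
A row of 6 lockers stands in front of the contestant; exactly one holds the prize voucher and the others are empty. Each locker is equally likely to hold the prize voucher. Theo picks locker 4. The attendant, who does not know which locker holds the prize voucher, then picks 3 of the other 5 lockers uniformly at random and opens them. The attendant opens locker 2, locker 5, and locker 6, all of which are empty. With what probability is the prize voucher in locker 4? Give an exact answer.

Consider each possible location of the prize voucher in turn.
If it is in any of lockers 1, 3, and 4 (prior 1/6 each): the attendant picks exactly this set with probability 1/10 regardless, and none is the prize; weight (1/6)·(1/10) = 1/60 each.
If it is in any of lockers 2, 5, and 6 (prior 1/6 each): that locker was opened and seen not to hold the prize — ruled out; weight (1/6)·0 = 0 each.
The weights sum to 1/20.
So P(the prize voucher in locker 4 | the attendant opened locker 2, locker 5, and locker 6) = (1/60) / (1/20) = 1/3.

1/3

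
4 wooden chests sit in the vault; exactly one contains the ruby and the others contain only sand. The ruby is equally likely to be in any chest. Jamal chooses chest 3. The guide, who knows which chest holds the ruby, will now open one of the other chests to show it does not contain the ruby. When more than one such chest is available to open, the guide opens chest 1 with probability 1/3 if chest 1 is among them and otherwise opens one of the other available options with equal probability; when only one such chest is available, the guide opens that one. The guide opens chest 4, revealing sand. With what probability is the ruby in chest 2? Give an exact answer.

4/9

Condition on the true location of the ruby.
If it is in chest 1 (prior 1/4): chest 1 holds the prize so is unavailable; the guide chooses uniformly among the 2 others, probability 1/2; weight (1/4)·(1/2) = 1/8.
If it is in chest 2 (prior 1/4): chest 1 is available but not opened, probability 2/3; weight (1/4)·(2/3) = 1/6.
If it is in chest 3 (prior 1/4): chest 1 is available but not opened; chest 4 gets probability (1 − 1/3)/2 = 1/3; weight (1/4)·(1/3) = 1/12.
If it is in chest 4 (prior 1/4): the guide opened chest 4, so this case is ruled out; weight (1/4)·0 = 0.
The weights sum to 3/8.
So P(the ruby in chest 2 | the guide opened chest 4) = (1/6) / (3/8) = 4/9.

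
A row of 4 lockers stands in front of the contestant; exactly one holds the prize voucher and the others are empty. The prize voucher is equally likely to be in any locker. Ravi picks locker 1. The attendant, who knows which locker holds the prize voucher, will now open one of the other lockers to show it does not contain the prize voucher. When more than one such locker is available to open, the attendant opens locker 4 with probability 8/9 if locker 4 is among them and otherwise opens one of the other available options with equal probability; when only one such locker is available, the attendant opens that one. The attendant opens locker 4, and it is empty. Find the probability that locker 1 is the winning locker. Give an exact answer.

1/3

Condition on the true location of the prize voucher.
If it is in any of lockers 1, 2, and 3 (prior 1/4 each): locker 4 is available, opened with probability 8/9; weight (1/4)·(8/9) = 2/9 each.
If it is in locker 4 (prior 1/4): the attendant opened locker 4, so this case is ruled out; weight (1/4)·0 = 0.
The weights sum to 2/3.
So P(the prize voucher in locker 1 | the attendant opened locker 4) = (2/9) / (2/3) = 1/3.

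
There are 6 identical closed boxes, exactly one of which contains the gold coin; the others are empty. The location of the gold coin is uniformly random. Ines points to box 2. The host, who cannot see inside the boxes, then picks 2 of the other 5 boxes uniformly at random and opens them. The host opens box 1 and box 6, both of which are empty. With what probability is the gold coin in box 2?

1/4

Condition on the true location of the gold coin.
If it is in either of boxes 1 and 6 (prior 1/6 each): that box was opened and seen not to hold the prize — ruled out; weight (1/6)·0 = 0 each.
If it is in any of boxes 2, 3, 4, and 5 (prior 1/6 each): the host picks exactly this set with probability 1/10 regardless, and none is the prize; weight (1/6)·(1/10) = 1/60 each.
The weights sum to 1/15.
So P(the gold coin in box 2 | the host opened box 1 and box 6) = (1/60) / (1/15) = 1/4.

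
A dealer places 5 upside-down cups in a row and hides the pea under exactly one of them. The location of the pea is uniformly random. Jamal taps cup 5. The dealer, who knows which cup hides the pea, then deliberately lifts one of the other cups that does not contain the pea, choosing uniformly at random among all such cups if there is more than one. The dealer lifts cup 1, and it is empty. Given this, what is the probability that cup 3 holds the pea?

Condition on the true location of the pea.
If it is under cup 1 (prior 1/5): the dealer opened cup 1, so this case is ruled out; weight (1/5)·0 = 0.
If it is under any of cups 2, 3, and 4 (prior 1/5 each): the dealer has 3 equally likely choices, so probability 1/3; weight (1/5)·(1/3) = 1/15 each.
If it is under cup 5 (prior 1/5): the dealer has 4 equally likely choices, so probability 1/4; weight (1/5)·(1/4) = 1/20.
The weights sum to 1/4.
So P(the pea under cup 3 | the dealer opened cup 1) = (1/15) / (1/4) = 4/15.

4/15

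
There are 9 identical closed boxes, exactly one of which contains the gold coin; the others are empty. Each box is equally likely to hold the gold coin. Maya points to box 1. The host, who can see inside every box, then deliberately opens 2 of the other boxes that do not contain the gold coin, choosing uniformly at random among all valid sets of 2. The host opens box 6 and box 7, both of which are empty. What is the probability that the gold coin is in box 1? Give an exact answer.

Consider each possible location of the gold coin in turn.
If it is in box 1 (prior 1/9): the host has 28 equally likely choices, so probability 1/28; weight (1/9)·(1/28) = 1/252.
If it is in any of boxes 2, 3, 4, 5, 8, and 9 (prior 1/9 each): the host has 21 equally likely choices, so probability 1/21; weight (1/9)·(1/21) = 1/189 each.
If it is in either of boxes 6 and 7 (prior 1/9 each): that box was opened and seen not to hold the prize — ruled out; weight (1/9)·0 = 0 each.
The weights sum to 1/28.
So P(the gold coin in box 1 | the host opened box 6 and box 7) = (1/252) / (1/28) = 1/9.

1/9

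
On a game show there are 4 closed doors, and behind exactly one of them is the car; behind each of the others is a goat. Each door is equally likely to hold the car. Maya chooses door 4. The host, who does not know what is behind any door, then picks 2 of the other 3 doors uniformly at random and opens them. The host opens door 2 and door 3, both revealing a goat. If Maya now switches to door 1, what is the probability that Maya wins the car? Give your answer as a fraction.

Condition on the true location of the car.
If it is behind either of doors 1 and 4 (prior 1/4 each): the host picks exactly this set with probability 1/3 regardless, and none is the prize; weight (1/4)·(1/3) = 1/12 each.
If it is behind either of doors 2 and 3 (prior 1/4 each): that door was opened and seen not to hold the prize — ruled out; weight (1/4)·0 = 0 each.
The weights sum to 1/6.
So P(the car behind door 1 | the host opened door 2 and door 3) = (1/12) / (1/6) = 1/2.

1/2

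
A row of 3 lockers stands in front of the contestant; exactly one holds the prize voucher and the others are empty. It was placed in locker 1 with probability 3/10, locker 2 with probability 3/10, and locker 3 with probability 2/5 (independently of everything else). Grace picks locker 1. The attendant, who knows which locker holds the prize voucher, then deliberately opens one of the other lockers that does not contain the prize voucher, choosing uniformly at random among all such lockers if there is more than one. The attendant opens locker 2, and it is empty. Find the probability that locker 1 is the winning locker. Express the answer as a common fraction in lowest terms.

3/11

Apply Bayes' rule, conditioning on where the prize voucher actually is.
If it is in locker 1 (prior 3/10): the attendant has 2 equally likely choices, so probability 1/2; weight (3/10)·(1/2) = 3/20.
If it is in locker 2 (prior 3/10): the attendant opened locker 2, so this case is ruled out; weight (3/10)·0 = 0.
If it is in locker 3 (prior 2/5): the attendant has no choice, probability 1; weight (2/5)·1 = 2/5.
The weights sum to 11/20.
So P(the prize voucher in locker 1 | the attendant opened locker 2) = (3/20) / (11/20) = 3/11.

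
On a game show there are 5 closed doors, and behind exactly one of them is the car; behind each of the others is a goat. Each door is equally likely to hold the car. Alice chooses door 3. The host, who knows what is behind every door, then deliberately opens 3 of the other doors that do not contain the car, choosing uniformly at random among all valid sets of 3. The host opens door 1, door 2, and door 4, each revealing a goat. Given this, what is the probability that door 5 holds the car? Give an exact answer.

Apply Bayes' rule, conditioning on where the car actually is.
If it is behind any of doors 1, 2, and 4 (prior 1/5 each): that door was opened and seen not to hold the prize — ruled out; weight (1/5)·0 = 0 each.
If it is behind door 3 (prior 1/5): the host has 4 equally likely choices, so probability 1/4; weight (1/5)·(1/4) = 1/20.
If it is behind door 5 (prior 1/5): the host has no choice, probability 1; weight (1/5)·1 = 1/5.
The weights sum to 1/4.
So P(the car behind door 5 | the host opened door 1, door 2, and door 4) = (1/5) / (1/4) = 4/5.

4/5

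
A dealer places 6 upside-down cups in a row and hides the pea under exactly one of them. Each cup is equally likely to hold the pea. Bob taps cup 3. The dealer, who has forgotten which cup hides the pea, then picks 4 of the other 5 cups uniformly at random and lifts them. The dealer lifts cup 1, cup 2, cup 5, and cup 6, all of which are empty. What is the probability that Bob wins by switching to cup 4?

1/2

Condition on the true location of the pea.
If it is under any of cups 1, 2, 5, and 6 (prior 1/6 each): that cup was opened and seen not to hold the prize — ruled out; weight (1/6)·0 = 0 each.
If it is under either of cups 3 and 4 (prior 1/6 each): the dealer picks exactly this set with probability 1/5 regardless, and none is the prize; weight (1/6)·(1/5) = 1/30 each.
The weights sum to 1/15.
So P(the pea under cup 4 | the dealer opened cup 1, cup 2, cup 5, and cup 6) = (1/30) / (1/15) = 1/2.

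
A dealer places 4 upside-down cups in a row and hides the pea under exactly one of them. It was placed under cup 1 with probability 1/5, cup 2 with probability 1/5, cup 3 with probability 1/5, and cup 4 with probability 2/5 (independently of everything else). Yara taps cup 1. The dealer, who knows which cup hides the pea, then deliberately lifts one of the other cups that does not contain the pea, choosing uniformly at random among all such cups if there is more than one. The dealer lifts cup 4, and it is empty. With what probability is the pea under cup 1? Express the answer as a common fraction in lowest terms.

Apply Bayes' rule, conditioning on where the pea actually is.
If it is under cup 1 (prior 1/5): the dealer has 3 equally likely choices, so probability 1/3; weight (1/5)·(1/3) = 1/15.
If it is under either of cups 2 and 3 (prior 1/5 each): the dealer has 2 equally likely choices, so probability 1/2; weight (1/5)·(1/2) = 1/10 each.
If it is under cup 4 (prior 2/5): the dealer opened cup 4, so this case is ruled out; weight (2/5)·0 = 0.
The weights sum to 4/15.
So P(the pea under cup 1 | the dealer opened cup 4) = (1/15) / (4/15) = 1/4.

1/4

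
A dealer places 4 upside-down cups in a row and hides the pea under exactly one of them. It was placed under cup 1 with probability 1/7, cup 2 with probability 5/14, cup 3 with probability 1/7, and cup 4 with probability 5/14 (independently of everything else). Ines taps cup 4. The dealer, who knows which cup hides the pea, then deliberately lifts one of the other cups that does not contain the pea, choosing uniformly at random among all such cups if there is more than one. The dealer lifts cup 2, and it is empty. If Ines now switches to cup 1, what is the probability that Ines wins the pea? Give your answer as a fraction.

Condition on the true location of the pea.
If it is under either of cups 1 and 3 (prior 1/7 each): the dealer has 2 equally likely choices, so probability 1/2; weight (1/7)·(1/2) = 1/14 each.
If it is under cup 2 (prior 5/14): the dealer opened cup 2, so this case is ruled out; weight (5/14)·0 = 0.
If it is under cup 4 (prior 5/14): the dealer has 3 equally likely choices, so probability 1/3; weight (5/14)·(1/3) = 5/42.
The weights sum to 11/42.
So P(the pea under cup 1 | the dealer opened cup 2) = (1/14) / (11/42) = 3/11.

3/11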